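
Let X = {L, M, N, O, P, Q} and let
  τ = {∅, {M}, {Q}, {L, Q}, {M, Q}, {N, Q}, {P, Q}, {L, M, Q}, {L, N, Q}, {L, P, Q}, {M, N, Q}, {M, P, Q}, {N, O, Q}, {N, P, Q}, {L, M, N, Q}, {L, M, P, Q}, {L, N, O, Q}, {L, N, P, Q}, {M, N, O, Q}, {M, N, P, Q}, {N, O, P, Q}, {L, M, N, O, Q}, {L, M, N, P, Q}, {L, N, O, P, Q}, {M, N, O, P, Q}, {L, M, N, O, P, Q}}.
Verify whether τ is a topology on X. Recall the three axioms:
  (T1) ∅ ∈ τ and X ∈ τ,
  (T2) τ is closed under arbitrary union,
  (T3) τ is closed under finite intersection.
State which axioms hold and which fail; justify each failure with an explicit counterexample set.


τ IS a topology on X.

Axiom (T1): ∅ ∈ τ? Yes; X ∈ τ? Yes.
Axiom (T2/T3): check pairwise unions and intersections of members of τ.
All pairwise intersections and unions checked — each lies in τ. Therefore τ satisfies (T1), (T2), (T3): it IS a topology on X.


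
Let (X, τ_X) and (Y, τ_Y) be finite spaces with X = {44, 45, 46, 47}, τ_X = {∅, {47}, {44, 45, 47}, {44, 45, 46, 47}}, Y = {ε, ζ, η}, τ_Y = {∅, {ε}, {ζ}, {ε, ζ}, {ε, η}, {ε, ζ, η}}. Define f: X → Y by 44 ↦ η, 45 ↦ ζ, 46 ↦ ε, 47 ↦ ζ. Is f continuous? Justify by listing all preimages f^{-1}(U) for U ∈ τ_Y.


f is NOT continuous.

Compute f^{-1}(U) for each U ∈ τ_Y:
  U = ∅: f^{-1}(U) = ∅ ∈ τ_X ✓.
  U = {ε}: f^{-1}(U) = {46} ∉ τ_X ✗.
  U = {ζ}: f^{-1}(U) = {45, 47} ∉ τ_X ✗.
  U = {ε, ζ}: f^{-1}(U) = {45, 46, 47} ∉ τ_X ✗.
  U = {ε, η}: f^{-1}(U) = {44, 46} ∉ τ_X ✗.
  U = {ε, ζ, η}: f^{-1}(U) = {44, 45, 46, 47} ∈ τ_X ✓.
Found U = {ε} with f^{-1}(U) = {46} not in τ_X. Therefore f is NOT continuous.


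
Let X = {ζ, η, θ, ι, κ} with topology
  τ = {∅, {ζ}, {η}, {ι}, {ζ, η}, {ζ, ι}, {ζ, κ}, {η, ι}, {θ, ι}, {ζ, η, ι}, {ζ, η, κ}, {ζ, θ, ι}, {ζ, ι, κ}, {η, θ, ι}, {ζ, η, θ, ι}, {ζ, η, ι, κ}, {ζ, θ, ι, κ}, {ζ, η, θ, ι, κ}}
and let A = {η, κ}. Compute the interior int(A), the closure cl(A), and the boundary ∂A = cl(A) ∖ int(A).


int(A) = {η}, cl(A) = {η, κ}, ∂A = {κ}.

Closed sets in (X, τ) are complements of opens:
  closed(X, τ) = {∅, {η}, {θ}, {κ}, {ζ, κ}, {η, θ}, {η, κ}, {θ, ι}, {θ, κ}, {ζ, η, κ}, {ζ, θ, κ}, {η, θ, ι}, {η, θ, κ}, {θ, ι, κ}, {ζ, η, θ, κ}, {ζ, θ, ι, κ}, {η, θ, ι, κ}, {ζ, η, θ, ι, κ}}.
int(A) = ⋃ {U ∈ τ : U ⊆ A}. Opens contained in A: ∅, {η}.
Taking the union of these: int(A) = {η}.
cl(A) = ⋂ {C closed : A ⊆ C}. Closed sets containing A: {η, κ}, {ζ, η, κ}, {η, θ, κ}, {ζ, η, θ, κ}, {η, θ, ι, κ}, {ζ, η, θ, ι, κ}.
Intersecting these: cl(A) = {η, κ}.
∂A = cl(A) ∖ int(A) = {η, κ} ∖ {η} = {κ}.


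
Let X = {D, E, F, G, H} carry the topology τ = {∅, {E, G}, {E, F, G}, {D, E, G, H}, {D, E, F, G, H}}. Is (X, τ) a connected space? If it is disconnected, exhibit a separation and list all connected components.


(X, τ) is connected.

Find clopen sets (U ∈ τ with X ∖ U ∈ τ):
  U = ∅, X ∖ U = {D, E, F, G, H} — both open, so U is clopen.
  U = {D, E, F, G, H}, X ∖ U = ∅ — both open, so U is clopen.
Only trivial clopens (∅ and X) exist, so (X, τ) is connected.
Compute connected components by grouping points that agree on all clopens:
  component: {D, E, F, G, H}


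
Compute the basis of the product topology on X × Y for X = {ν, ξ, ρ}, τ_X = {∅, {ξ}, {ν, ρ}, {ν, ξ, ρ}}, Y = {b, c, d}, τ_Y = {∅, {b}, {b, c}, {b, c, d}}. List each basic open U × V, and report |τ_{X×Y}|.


Basis B = {∅ × ∅, {ξ} × {b}, {ν, ρ} × {b}, {ξ} × {b, c}, {ν, ξ, ρ} × {b}, {ξ} × {b, c, d}, {ν, ρ} × {b, c}, {ν, ρ} × {b, c, d}, {ν, ξ, ρ} × {b, c}, {ν, ξ, ρ} × {b, c, d}}; |τ_{X×Y}| = 16.

Enumerate products U × V with U ∈ τ_X, V ∈ τ_Y (deduplicated):
  ∅ × ∅ = {} (∅)
  {ξ} × {b} = {(ξ,b)}
  {ν, ρ} × {b} = {(ν,b), (ρ,b)}
  {ξ} × {b, c} = {(ξ,b), (ξ,c)}
  {ν, ξ, ρ} × {b} = {(ν,b), (ξ,b), (ρ,b)}
  {ξ} × {b, c, d} = {(ξ,b), (ξ,c), (ξ,d)}
  {ν, ρ} × {b, c} = {(ν,b), (ν,c), (ρ,b), (ρ,c)}
  {ν, ρ} × {b, c, d} = {(ν,b), (ν,c), (ν,d), (ρ,b), (ρ,c), (ρ,d)}
  {ν, ξ, ρ} × {b, c} = {(ν,b), (ν,c), (ξ,b), (ξ,c), (ρ,b), (ρ,c)}
  {ν, ξ, ρ} × {b, c, d} = {(ν,b), (ν,c), (ν,d), (ξ,b), (ξ,c), (ξ,d), (ρ,b), (ρ,c), (ρ,d)}
These 10 distinct sets form the basis B.
Close under arbitrary unions to get τ_{X×Y}; counting gives |τ_{X×Y}| = 16.


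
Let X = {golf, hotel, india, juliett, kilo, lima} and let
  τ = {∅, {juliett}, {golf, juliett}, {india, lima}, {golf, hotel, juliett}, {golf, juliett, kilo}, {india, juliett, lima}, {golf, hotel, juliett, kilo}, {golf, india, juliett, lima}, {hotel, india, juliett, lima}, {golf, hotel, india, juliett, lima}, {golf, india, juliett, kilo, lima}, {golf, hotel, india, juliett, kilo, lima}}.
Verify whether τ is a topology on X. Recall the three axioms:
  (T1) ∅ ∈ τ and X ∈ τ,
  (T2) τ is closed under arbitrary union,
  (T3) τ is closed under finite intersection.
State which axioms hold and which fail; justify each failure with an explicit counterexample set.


τ is NOT a topology on X.

Axiom (T1): ∅ ∈ τ? Yes; X ∈ τ? Yes.
Axiom (T2/T3): check pairwise unions and intersections of members of τ.
Counterexample for (T3): {golf, hotel, juliett} ∩ {hotel, india, juliett, lima} = {hotel, juliett} ∉ τ. Therefore τ is NOT a topology.


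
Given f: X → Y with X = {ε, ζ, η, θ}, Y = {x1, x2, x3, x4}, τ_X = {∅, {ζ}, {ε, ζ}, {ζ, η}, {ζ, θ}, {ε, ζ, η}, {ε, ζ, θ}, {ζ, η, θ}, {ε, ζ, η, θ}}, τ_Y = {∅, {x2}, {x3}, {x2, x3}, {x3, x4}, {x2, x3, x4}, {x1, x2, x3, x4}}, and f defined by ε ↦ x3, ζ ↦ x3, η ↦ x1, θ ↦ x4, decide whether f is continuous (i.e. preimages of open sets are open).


f IS continuous.

Compute f^{-1}(U) for each U ∈ τ_Y:
  U = ∅: f^{-1}(U) = ∅ ∈ τ_X ✓.
  U = {x2}: f^{-1}(U) = ∅ ∈ τ_X ✓.
  U = {x3}: f^{-1}(U) = {ε, ζ} ∈ τ_X ✓.
  U = {x2, x3}: f^{-1}(U) = {ε, ζ} ∈ τ_X ✓.
  U = {x3, x4}: f^{-1}(U) = {ε, ζ, θ} ∈ τ_X ✓.
  U = {x2, x3, x4}: f^{-1}(U) = {ε, ζ, θ} ∈ τ_X ✓.
  U = {x1, x2, x3, x4}: f^{-1}(U) = {ε, ζ, η, θ} ∈ τ_X ✓.
Every preimage lies in τ_X, so f IS continuous.


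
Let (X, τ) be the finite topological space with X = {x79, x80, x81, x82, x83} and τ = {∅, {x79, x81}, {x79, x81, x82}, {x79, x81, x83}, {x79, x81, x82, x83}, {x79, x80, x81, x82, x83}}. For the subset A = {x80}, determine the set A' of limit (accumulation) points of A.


A' = ∅

For each x ∈ X, list the open sets U ∈ τ with x ∈ U, then check whether U ∩ (A ∖ {x}) ≠ ∅ for every such U.
  x = x79: open {x79, x81} ∋ x has {x79, x81} ∩ (A ∖ {x79}) = ∅, so x is NOT a limit point.
  x = x80: open {x79, x80, x81, x82, x83} ∋ x has {x79, x80, x81, x82, x83} ∩ (A ∖ {x80}) = ∅, so x is NOT a limit point.
  x = x81: open {x79, x81} ∋ x has {x79, x81} ∩ (A ∖ {x81}) = ∅, so x is NOT a limit point.
  x = x82: open {x79, x81, x82} ∋ x has {x79, x81, x82} ∩ (A ∖ {x82}) = ∅, so x is NOT a limit point.
  x = x83: open {x79, x81, x83} ∋ x has {x79, x81, x83} ∩ (A ∖ {x83}) = ∅, so x is NOT a limit point.
Collecting: A' = ∅.


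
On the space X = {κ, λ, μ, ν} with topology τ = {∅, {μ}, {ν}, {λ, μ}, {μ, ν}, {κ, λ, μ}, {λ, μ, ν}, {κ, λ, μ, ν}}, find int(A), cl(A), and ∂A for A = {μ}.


int(A) = {μ}, cl(A) = {κ, λ, μ}, ∂A = {κ, λ}.

Closed sets in (X, τ) are complements of opens:
  closed(X, τ) = {∅, {κ}, {ν}, {κ, λ}, {κ, ν}, {κ, λ, μ}, {κ, λ, ν}, {κ, λ, μ, ν}}.
int(A) = ⋃ {U ∈ τ : U ⊆ A}. Opens contained in A: ∅, {μ}.
Taking the union of these: int(A) = {μ}.
cl(A) = ⋂ {C closed : A ⊆ C}. Closed sets containing A: {κ, λ, μ}, {κ, λ, μ, ν}.
Intersecting these: cl(A) = {κ, λ, μ}.
∂A = cl(A) ∖ int(A) = {κ, λ, μ} ∖ {μ} = {κ, λ}.


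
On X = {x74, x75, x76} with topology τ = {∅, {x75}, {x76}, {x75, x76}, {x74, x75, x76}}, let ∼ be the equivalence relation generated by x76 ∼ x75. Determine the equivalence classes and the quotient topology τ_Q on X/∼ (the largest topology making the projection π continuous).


X/∼ = {[x74], [x75=x76]}; |τ_Q| = 3.

Equivalence classes: [x74], [x75=x76].
Quotient map π: X → X/∼ sends x74 ↦ [x74], x75 ↦ [x75=x76], x76 ↦ [x75=x76].
For each subset V ⊆ X/∼, compute π^{-1}(V) ⊆ X and check whether π^{-1}(V) ∈ τ. V is open in τ_Q iff π^{-1}(V) ∈ τ.
  V = {}: π^{-1}(V) = ∅ ∈ τ ✓.
  V = {[x74]}: π^{-1}(V) = {x74} ∉ τ ✗.
  V = {[x75=x76]}: π^{-1}(V) = {x75, x76} ∈ τ ✓.
  V = {[x74], [x75=x76]}: π^{-1}(V) = {x74, x75, x76} ∈ τ ✓.
Open sets in the quotient: τ_Q = {{}, {[x75=x76]}, {[x74], [x75=x76]}} (3 elements).


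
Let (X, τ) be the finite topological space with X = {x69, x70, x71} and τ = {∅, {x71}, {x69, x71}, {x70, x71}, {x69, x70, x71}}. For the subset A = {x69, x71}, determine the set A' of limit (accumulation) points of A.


A' = {x69, x70}

For each x ∈ X, list the open sets U ∈ τ with x ∈ U, then check whether U ∩ (A ∖ {x}) ≠ ∅ for every such U.
  x = x69: opens ∋ x are {x69, x71}, {x69, x70, x71}; each meets A ∖ {x69}, so x IS a limit point.
  x = x70: opens ∋ x are {x70, x71}, {x69, x70, x71}; each meets A ∖ {x70}, so x IS a limit point.
  x = x71: open {x71} ∋ x has {x71} ∩ (A ∖ {x71}) = ∅, so x is NOT a limit point.
Collecting: A' = {x69, x70}.


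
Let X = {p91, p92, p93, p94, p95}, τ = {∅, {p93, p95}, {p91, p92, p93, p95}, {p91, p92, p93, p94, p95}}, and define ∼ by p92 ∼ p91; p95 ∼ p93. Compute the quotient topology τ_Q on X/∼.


X/∼ = {[p91=p92], [p93=p95], [p94]}; |τ_Q| = 4.

Equivalence classes: [p91=p92], [p93=p95], [p94].
Quotient map π: X → X/∼ sends p91 ↦ [p91=p92], p92 ↦ [p91=p92], p93 ↦ [p93=p95], p94 ↦ [p94], p95 ↦ [p93=p95].
For each subset V ⊆ X/∼, compute π^{-1}(V) ⊆ X and check whether π^{-1}(V) ∈ τ. V is open in τ_Q iff π^{-1}(V) ∈ τ.
  V = {}: π^{-1}(V) = ∅ ∈ τ ✓.
  V = {[p91=p92]}: π^{-1}(V) = {p91, p92} ∉ τ ✗.
  V = {[p93=p95]}: π^{-1}(V) = {p93, p95} ∈ τ ✓.
  V = {[p91=p92], [p93=p95]}: π^{-1}(V) = {p91, p92, p93, p95} ∈ τ ✓.
  V = {[p94]}: π^{-1}(V) = {p94} ∉ τ ✗.
  V = {[p91=p92], [p94]}: π^{-1}(V) = {p91, p92, p94} ∉ τ ✗.
  V = {[p93=p95], [p94]}: π^{-1}(V) = {p93, p94, p95} ∉ τ ✗.
  V = {[p91=p92], [p93=p95], [p94]}: π^{-1}(V) = {p91, p92, p93, p94, p95} ∈ τ ✓.
Open sets in the quotient: τ_Q = {{}, {[p93=p95]}, {[p91=p92], [p93=p95]}, {[p91=p92], [p93=p95], [p94]}} (4 elements).


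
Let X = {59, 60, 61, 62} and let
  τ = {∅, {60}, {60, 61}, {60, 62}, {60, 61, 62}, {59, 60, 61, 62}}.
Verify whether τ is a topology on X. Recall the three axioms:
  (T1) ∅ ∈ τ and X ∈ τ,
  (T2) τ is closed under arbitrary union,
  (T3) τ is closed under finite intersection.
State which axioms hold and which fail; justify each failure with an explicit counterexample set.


τ IS a topology on X.

Axiom (T1): ∅ ∈ τ? Yes; X ∈ τ? Yes.
Axiom (T2/T3): check pairwise unions and intersections of members of τ.
All pairwise intersections and unions checked — each lies in τ. Therefore τ satisfies (T1), (T2), (T3): it IS a topology on X.


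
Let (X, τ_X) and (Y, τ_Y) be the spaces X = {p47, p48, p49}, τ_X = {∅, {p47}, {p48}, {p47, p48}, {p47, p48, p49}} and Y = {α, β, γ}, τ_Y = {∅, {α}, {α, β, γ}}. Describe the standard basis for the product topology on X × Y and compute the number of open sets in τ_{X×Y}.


Basis B = {∅ × ∅, {p47} × {α}, {p48} × {α}, {p47, p48} × {α}, {p47} × {α, β, γ}, {p47, p48, p49} × {α}, {p48} × {α, β, γ}, {p47, p48} × {α, β, γ}, {p47, p48, p49} × {α, β, γ}}; |τ_{X×Y}| = 14.

Enumerate products U × V with U ∈ τ_X, V ∈ τ_Y (deduplicated):
  ∅ × ∅ = {} (∅)
  {p47} × {α} = {(p47,α)}
  {p48} × {α} = {(p48,α)}
  {p47, p48} × {α} = {(p47,α), (p48,α)}
  {p47} × {α, β, γ} = {(p47,α), (p47,β), (p47,γ)}
  {p47, p48, p49} × {α} = {(p47,α), (p48,α), (p49,α)}
  {p48} × {α, β, γ} = {(p48,α), (p48,β), (p48,γ)}
  {p47, p48} × {α, β, γ} = {(p47,α), (p47,β), (p47,γ), (p48,α), (p48,β), (p48,γ)}
  {p47, p48, p49} × {α, β, γ} = {(p47,α), (p47,β), (p47,γ), (p48,α), (p48,β), (p48,γ), (p49,α), (p49,β), (p49,γ)}
These 9 distinct sets form the basis B.
Close under arbitrary unions to get τ_{X×Y}; counting gives |τ_{X×Y}| = 14.


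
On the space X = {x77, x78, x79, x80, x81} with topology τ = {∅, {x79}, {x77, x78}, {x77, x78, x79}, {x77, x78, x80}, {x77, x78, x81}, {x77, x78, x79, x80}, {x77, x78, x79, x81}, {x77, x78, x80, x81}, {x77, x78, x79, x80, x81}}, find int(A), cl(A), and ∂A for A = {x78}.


int(A) = ∅, cl(A) = {x77, x78, x80, x81}, ∂A = {x77, x78, x80, x81}.

Closed sets in (X, τ) are complements of opens:
  closed(X, τ) = {∅, {x79}, {x80}, {x81}, {x79, x80}, {x79, x81}, {x80, x81}, {x79, x80, x81}, {x77, x78, x80, x81}, {x77, x78, x79, x80, x81}}.
int(A) = ⋃ {U ∈ τ : U ⊆ A}. Opens contained in A: ∅.
Taking the union of these: int(A) = ∅.
cl(A) = ⋂ {C closed : A ⊆ C}. Closed sets containing A: {x77, x78, x80, x81}, {x77, x78, x79, x80, x81}.
Intersecting these: cl(A) = {x77, x78, x80, x81}.
∂A = cl(A) ∖ int(A) = {x77, x78, x80, x81} ∖ ∅ = {x77, x78, x80, x81}.


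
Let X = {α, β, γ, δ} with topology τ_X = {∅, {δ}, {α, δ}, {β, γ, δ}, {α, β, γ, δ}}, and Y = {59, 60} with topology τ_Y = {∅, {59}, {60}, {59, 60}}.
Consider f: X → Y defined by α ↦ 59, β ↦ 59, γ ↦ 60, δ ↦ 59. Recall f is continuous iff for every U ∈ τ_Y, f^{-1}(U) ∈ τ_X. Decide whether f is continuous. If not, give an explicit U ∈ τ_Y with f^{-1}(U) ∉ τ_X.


f is NOT continuous.

Compute f^{-1}(U) for each U ∈ τ_Y:
  U = ∅: f^{-1}(U) = ∅ ∈ τ_X ✓.
  U = {59}: f^{-1}(U) = {α, β, δ} ∉ τ_X ✗.
  U = {60}: f^{-1}(U) = {γ} ∉ τ_X ✗.
  U = {59, 60}: f^{-1}(U) = {α, β, γ, δ} ∈ τ_X ✓.
Found U = {59} with f^{-1}(U) = {α, β, δ} not in τ_X. Therefore f is NOT continuous.


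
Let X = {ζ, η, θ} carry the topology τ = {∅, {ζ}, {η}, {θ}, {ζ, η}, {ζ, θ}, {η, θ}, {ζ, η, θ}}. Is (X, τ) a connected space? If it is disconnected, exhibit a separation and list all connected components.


(X, τ) is disconnected; components = [{ζ}, {η}, {θ}].

Find clopen sets (U ∈ τ with X ∖ U ∈ τ):
  U = ∅, X ∖ U = {ζ, η, θ} — both open, so U is clopen.
  U = {ζ}, X ∖ U = {η, θ} — both open, so U is clopen.
  U = {η}, X ∖ U = {ζ, θ} — both open, so U is clopen.
  U = {θ}, X ∖ U = {ζ, η} — both open, so U is clopen.
  U = {ζ, η}, X ∖ U = {θ} — both open, so U is clopen.
  U = {ζ, θ}, X ∖ U = {η} — both open, so U is clopen.
  U = {η, θ}, X ∖ U = {ζ} — both open, so U is clopen.
  U = {ζ, η, θ}, X ∖ U = ∅ — both open, so U is clopen.
Nontrivial clopen(s) exist: e.g. {η}. So (X, τ) is disconnected.
Compute connected components by grouping points that agree on all clopens:
  component: {ζ}
  component: {η}
  component: {θ}


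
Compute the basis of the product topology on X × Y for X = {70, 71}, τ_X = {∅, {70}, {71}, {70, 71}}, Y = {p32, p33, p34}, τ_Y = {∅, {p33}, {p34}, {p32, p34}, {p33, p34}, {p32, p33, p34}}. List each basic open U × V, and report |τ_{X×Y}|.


Basis B = {∅ × ∅, {70} × {p33}, {70} × {p34}, {71} × {p33}, {71} × {p34}, {70} × {p32, p34}, {70} × {p33, p34}, {70, 71} × {p33}, {70, 71} × {p34}, {71} × {p32, p34}, {71} × {p33, p34}, {70} × {p32, p33, p34}, {71} × {p32, p33, p34}, {70, 71} × {p32, p34}, {70, 71} × {p33, p34}, {70, 71} × {p32, p33, p34}}; |τ_{X×Y}| = 36.

Enumerate products U × V with U ∈ τ_X, V ∈ τ_Y (deduplicated):
  ∅ × ∅ = {} (∅)
  {70} × {p33} = {(70,p33)}
  {70} × {p34} = {(70,p34)}
  {71} × {p33} = {(71,p33)}
  {71} × {p34} = {(71,p34)}
  {70} × {p32, p34} = {(70,p32), (70,p34)}
  {70} × {p33, p34} = {(70,p33), (70,p34)}
  {70, 71} × {p33} = {(70,p33), (71,p33)}
  {70, 71} × {p34} = {(70,p34), (71,p34)}
  {71} × {p32, p34} = {(71,p32), (71,p34)}
  {71} × {p33, p34} = {(71,p33), (71,p34)}
  {70} × {p32, p33, p34} = {(70,p32), (70,p33), (70,p34)}
  {71} × {p32, p33, p34} = {(71,p32), (71,p33), (71,p34)}
  {70, 71} × {p32, p34} = {(70,p32), (70,p34), (71,p32), (71,p34)}
  {70, 71} × {p33, p34} = {(70,p33), (70,p34), (71,p33), (71,p34)}
  {70, 71} × {p32, p33, p34} = {(70,p32), (70,p33), (70,p34), (71,p32), (71,p33), (71,p34)}
These 16 distinct sets form the basis B.
Close under arbitrary unions to get τ_{X×Y}; counting gives |τ_{X×Y}| = 36.


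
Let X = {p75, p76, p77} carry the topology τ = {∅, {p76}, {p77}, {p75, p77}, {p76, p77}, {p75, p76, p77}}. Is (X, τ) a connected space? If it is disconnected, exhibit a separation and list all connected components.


(X, τ) is disconnected; components = [{p76}, {p75, p77}].

Find clopen sets (U ∈ τ with X ∖ U ∈ τ):
  U = ∅, X ∖ U = {p75, p76, p77} — both open, so U is clopen.
  U = {p76}, X ∖ U = {p75, p77} — both open, so U is clopen.
  U = {p75, p77}, X ∖ U = {p76} — both open, so U is clopen.
  U = {p75, p76, p77}, X ∖ U = ∅ — both open, so U is clopen.
Nontrivial clopen(s) exist: e.g. {p76}. So (X, τ) is disconnected.
Compute connected components by grouping points that agree on all clopens:
  component: {p76}
  component: {p75, p77}


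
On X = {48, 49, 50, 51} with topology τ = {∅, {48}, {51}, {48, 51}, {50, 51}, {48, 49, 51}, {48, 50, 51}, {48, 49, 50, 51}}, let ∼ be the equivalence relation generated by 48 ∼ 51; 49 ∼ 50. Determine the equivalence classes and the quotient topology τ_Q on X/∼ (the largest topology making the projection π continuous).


X/∼ = {[48=51], [49=50]}; |τ_Q| = 3.

Equivalence classes: [48=51], [49=50].
Quotient map π: X → X/∼ sends 48 ↦ [48=51], 49 ↦ [49=50], 50 ↦ [49=50], 51 ↦ [48=51].
For each subset V ⊆ X/∼, compute π^{-1}(V) ⊆ X and check whether π^{-1}(V) ∈ τ. V is open in τ_Q iff π^{-1}(V) ∈ τ.
  V = {}: π^{-1}(V) = ∅ ∈ τ ✓.
  V = {[48=51]}: π^{-1}(V) = {48, 51} ∈ τ ✓.
  V = {[49=50]}: π^{-1}(V) = {49, 50} ∉ τ ✗.
  V = {[48=51], [49=50]}: π^{-1}(V) = {48, 49, 50, 51} ∈ τ ✓.
Open sets in the quotient: τ_Q = {{}, {[48=51]}, {[48=51], [49=50]}} (3 elements).


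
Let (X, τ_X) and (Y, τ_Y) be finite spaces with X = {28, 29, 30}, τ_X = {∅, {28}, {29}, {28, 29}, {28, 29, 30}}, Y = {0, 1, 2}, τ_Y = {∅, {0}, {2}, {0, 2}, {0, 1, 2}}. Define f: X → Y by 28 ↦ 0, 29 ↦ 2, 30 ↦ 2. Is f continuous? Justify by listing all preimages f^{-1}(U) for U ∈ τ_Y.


f is NOT continuous.

Compute f^{-1}(U) for each U ∈ τ_Y:
  U = ∅: f^{-1}(U) = ∅ ∈ τ_X ✓.
  U = {0}: f^{-1}(U) = {28} ∈ τ_X ✓.
  U = {2}: f^{-1}(U) = {29, 30} ∉ τ_X ✗.
  U = {0, 2}: f^{-1}(U) = {28, 29, 30} ∈ τ_X ✓.
  U = {0, 1, 2}: f^{-1}(U) = {28, 29, 30} ∈ τ_X ✓.
Found U = {2} with f^{-1}(U) = {29, 30} not in τ_X. Therefore f is NOT continuous.


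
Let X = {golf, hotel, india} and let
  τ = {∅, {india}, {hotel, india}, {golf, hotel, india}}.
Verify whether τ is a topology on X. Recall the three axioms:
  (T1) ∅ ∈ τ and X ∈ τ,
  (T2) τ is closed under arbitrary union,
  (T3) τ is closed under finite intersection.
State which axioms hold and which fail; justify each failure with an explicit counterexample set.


τ IS a topology on X.

Axiom (T1): ∅ ∈ τ? Yes; X ∈ τ? Yes.
Axiom (T2/T3): check pairwise unions and intersections of members of τ.
All pairwise intersections and unions checked — each lies in τ. Therefore τ satisfies (T1), (T2), (T3): it IS a topology on X.


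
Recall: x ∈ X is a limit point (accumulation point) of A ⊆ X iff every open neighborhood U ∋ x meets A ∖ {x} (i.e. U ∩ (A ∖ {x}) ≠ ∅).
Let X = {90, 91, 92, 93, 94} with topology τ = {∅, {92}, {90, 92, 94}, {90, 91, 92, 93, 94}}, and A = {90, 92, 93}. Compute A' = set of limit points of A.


A' = {90, 91, 93, 94}

For each x ∈ X, list the open sets U ∈ τ with x ∈ U, then check whether U ∩ (A ∖ {x}) ≠ ∅ for every such U.
  x = 90: opens ∋ x are {90, 92, 94}, {90, 91, 92, 93, 94}; each meets A ∖ {90}, so x IS a limit point.
  x = 91: opens ∋ x are {90, 91, 92, 93, 94}; each meets A ∖ {91}, so x IS a limit point.
  x = 92: open {92} ∋ x has {92} ∩ (A ∖ {92}) = ∅, so x is NOT a limit point.
  x = 93: opens ∋ x are {90, 91, 92, 93, 94}; each meets A ∖ {93}, so x IS a limit point.
  x = 94: opens ∋ x are {90, 92, 94}, {90, 91, 92, 93, 94}; each meets A ∖ {94}, so x IS a limit point.
Collecting: A' = {90, 91, 93, 94}.


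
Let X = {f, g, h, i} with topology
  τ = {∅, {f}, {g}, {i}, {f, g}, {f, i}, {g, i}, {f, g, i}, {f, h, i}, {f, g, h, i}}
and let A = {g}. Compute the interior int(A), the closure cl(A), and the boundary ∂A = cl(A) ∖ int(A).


int(A) = {g}, cl(A) = {g}, ∂A = ∅.

Closed sets in (X, τ) are complements of opens:
  closed(X, τ) = {∅, {g}, {h}, {f, h}, {g, h}, {h, i}, {f, g, h}, {f, h, i}, {g, h, i}, {f, g, h, i}}.
int(A) = ⋃ {U ∈ τ : U ⊆ A}. Opens contained in A: ∅, {g}.
Taking the union of these: int(A) = {g}.
cl(A) = ⋂ {C closed : A ⊆ C}. Closed sets containing A: {g}, {g, h}, {f, g, h}, {g, h, i}, {f, g, h, i}.
Intersecting these: cl(A) = {g}.
∂A = cl(A) ∖ int(A) = {g} ∖ {g} = ∅.


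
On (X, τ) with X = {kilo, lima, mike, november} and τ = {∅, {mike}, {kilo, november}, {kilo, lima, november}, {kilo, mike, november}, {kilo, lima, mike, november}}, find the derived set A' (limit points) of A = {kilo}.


A' = {lima, november}

For each x ∈ X, list the open sets U ∈ τ with x ∈ U, then check whether U ∩ (A ∖ {x}) ≠ ∅ for every such U.
  x = kilo: open {kilo, november} ∋ x has {kilo, november} ∩ (A ∖ {kilo}) = ∅, so x is NOT a limit point.
  x = lima: opens ∋ x are {kilo, lima, november}, {kilo, lima, mike, november}; each meets A ∖ {lima}, so x IS a limit point.
  x = mike: open {mike} ∋ x has {mike} ∩ (A ∖ {mike}) = ∅, so x is NOT a limit point.
  x = november: opens ∋ x are {kilo, november}, {kilo, lima, november}, {kilo, mike, november}, {kilo, lima, mike, november}; each meets A ∖ {november}, so x IS a limit point.
Collecting: A' = {lima, november}.


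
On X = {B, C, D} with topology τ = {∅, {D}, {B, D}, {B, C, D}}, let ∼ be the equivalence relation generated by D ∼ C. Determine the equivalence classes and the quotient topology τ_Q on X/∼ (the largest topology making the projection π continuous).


X/∼ = {[B], [C=D]}; |τ_Q| = 2.

Equivalence classes: [B], [C=D].
Quotient map π: X → X/∼ sends B ↦ [B], C ↦ [C=D], D ↦ [C=D].
For each subset V ⊆ X/∼, compute π^{-1}(V) ⊆ X and check whether π^{-1}(V) ∈ τ. V is open in τ_Q iff π^{-1}(V) ∈ τ.
  V = {}: π^{-1}(V) = ∅ ∈ τ ✓.
  V = {[B]}: π^{-1}(V) = {B} ∉ τ ✗.
  V = {[C=D]}: π^{-1}(V) = {C, D} ∉ τ ✗.
  V = {[B], [C=D]}: π^{-1}(V) = {B, C, D} ∈ τ ✓.
Open sets in the quotient: τ_Q = {{}, {[B], [C=D]}} (2 elements).


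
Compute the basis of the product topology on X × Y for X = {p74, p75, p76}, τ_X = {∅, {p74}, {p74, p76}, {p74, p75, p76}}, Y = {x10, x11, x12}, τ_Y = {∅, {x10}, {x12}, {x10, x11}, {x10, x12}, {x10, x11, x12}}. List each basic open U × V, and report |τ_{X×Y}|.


Basis B = {∅ × ∅, {p74} × {x10}, {p74} × {x12}, {p74} × {x10, x11}, {p74} × {x10, x12}, {p74, p76} × {x10}, {p74, p76} × {x12}, {p74} × {x10, x11, x12}, {p74, p75, p76} × {x10}, {p74, p75, p76} × {x12}, {p74, p76} × {x10, x11}, {p74, p76} × {x10, x12}, {p74, p76} × {x10, x11, x12}, {p74, p75, p76} × {x10, x11}, {p74, p75, p76} × {x10, x12}, {p74, p75, p76} × {x10, x11, x12}}; |τ_{X×Y}| = 40.

Enumerate products U × V with U ∈ τ_X, V ∈ τ_Y (deduplicated):
  ∅ × ∅ = {} (∅)
  {p74} × {x10} = {(p74,x10)}
  {p74} × {x12} = {(p74,x12)}
  {p74} × {x10, x11} = {(p74,x10), (p74,x11)}
  {p74} × {x10, x12} = {(p74,x10), (p74,x12)}
  {p74, p76} × {x10} = {(p74,x10), (p76,x10)}
  {p74, p76} × {x12} = {(p74,x12), (p76,x12)}
  {p74} × {x10, x11, x12} = {(p74,x10), (p74,x11), (p74,x12)}
  {p74, p75, p76} × {x10} = {(p74,x10), (p75,x10), (p76,x10)}
  {p74, p75, p76} × {x12} = {(p74,x12), (p75,x12), (p76,x12)}
  {p74, p76} × {x10, x11} = {(p74,x10), (p74,x11), (p76,x10), (p76,x11)}
  {p74, p76} × {x10, x12} = {(p74,x10), (p74,x12), (p76,x10), (p76,x12)}
  {p74, p76} × {x10, x11, x12} = {(p74,x10), (p74,x11), (p74,x12), (p76,x10), (p76,x11), (p76,x12)}
  {p74, p75, p76} × {x10, x11} = {(p74,x10), (p74,x11), (p75,x10), (p75,x11), (p76,x10), (p76,x11)}
  {p74, p75, p76} × {x10, x12} = {(p74,x10), (p74,x12), (p75,x10), (p75,x12), (p76,x10), (p76,x12)}
  {p74, p75, p76} × {x10, x11, x12} = {(p74,x10), (p74,x11), (p74,x12), (p75,x10), (p75,x11), (p75,x12), (p76,x10), (p76,x11), (p76,x12)}
These 16 distinct sets form the basis B.
Close under arbitrary unions to get τ_{X×Y}; counting gives |τ_{X×Y}| = 40.


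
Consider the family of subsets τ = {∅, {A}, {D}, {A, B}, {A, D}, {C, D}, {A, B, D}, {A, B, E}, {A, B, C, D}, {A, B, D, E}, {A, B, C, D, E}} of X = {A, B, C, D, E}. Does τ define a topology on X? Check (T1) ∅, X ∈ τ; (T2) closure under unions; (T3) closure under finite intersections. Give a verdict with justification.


τ is NOT a topology on X.

Axiom (T1): ∅ ∈ τ? Yes; X ∈ τ? Yes.
Axiom (T2/T3): check pairwise unions and intersections of members of τ.
Counterexample for (T2): {A} ∪ {C, D} = {A, C, D} ∉ τ. Therefore τ is NOT a topology.


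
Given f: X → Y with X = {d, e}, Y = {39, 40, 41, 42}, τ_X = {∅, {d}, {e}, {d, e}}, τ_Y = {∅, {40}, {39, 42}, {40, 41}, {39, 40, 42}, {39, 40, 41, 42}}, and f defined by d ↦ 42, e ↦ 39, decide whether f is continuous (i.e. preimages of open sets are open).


f IS continuous.

Compute f^{-1}(U) for each U ∈ τ_Y:
  U = ∅: f^{-1}(U) = ∅ ∈ τ_X ✓.
  U = {40}: f^{-1}(U) = ∅ ∈ τ_X ✓.
  U = {39, 42}: f^{-1}(U) = {d, e} ∈ τ_X ✓.
  U = {40, 41}: f^{-1}(U) = ∅ ∈ τ_X ✓.
  U = {39, 40, 42}: f^{-1}(U) = {d, e} ∈ τ_X ✓.
  U = {39, 40, 41, 42}: f^{-1}(U) = {d, e} ∈ τ_X ✓.
Every preimage lies in τ_X, so f IS continuous.


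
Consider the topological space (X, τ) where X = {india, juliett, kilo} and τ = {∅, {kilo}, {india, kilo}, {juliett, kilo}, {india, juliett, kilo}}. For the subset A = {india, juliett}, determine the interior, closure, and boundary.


int(A) = ∅, cl(A) = {india, juliett}, ∂A = {india, juliett}.

Closed sets in (X, τ) are complements of opens:
  closed(X, τ) = {∅, {india}, {juliett}, {india, juliett}, {india, juliett, kilo}}.
int(A) = ⋃ {U ∈ τ : U ⊆ A}. Opens contained in A: ∅.
Taking the union of these: int(A) = ∅.
cl(A) = ⋂ {C closed : A ⊆ C}. Closed sets containing A: {india, juliett}, {india, juliett, kilo}.
Intersecting these: cl(A) = {india, juliett}.
∂A = cl(A) ∖ int(A) = {india, juliett} ∖ ∅ = {india, juliett}.


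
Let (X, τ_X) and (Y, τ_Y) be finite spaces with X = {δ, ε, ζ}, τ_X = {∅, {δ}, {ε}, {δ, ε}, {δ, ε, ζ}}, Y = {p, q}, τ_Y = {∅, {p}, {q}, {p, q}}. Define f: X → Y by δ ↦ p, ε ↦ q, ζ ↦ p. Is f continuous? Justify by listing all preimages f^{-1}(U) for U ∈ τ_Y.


f is NOT continuous.

Compute f^{-1}(U) for each U ∈ τ_Y:
  U = ∅: f^{-1}(U) = ∅ ∈ τ_X ✓.
  U = {p}: f^{-1}(U) = {δ, ζ} ∉ τ_X ✗.
  U = {q}: f^{-1}(U) = {ε} ∈ τ_X ✓.
  U = {p, q}: f^{-1}(U) = {δ, ε, ζ} ∈ τ_X ✓.
Found U = {p} with f^{-1}(U) = {δ, ζ} not in τ_X. Therefore f is NOT continuous.


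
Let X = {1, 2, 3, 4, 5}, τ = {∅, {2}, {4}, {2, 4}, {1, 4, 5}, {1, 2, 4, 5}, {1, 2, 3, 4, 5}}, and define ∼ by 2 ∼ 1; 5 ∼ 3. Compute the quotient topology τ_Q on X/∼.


X/∼ = {[1=2], [3=5], [4]}; |τ_Q| = 3.

Equivalence classes: [1=2], [3=5], [4].
Quotient map π: X → X/∼ sends 1 ↦ [1=2], 2 ↦ [1=2], 3 ↦ [3=5], 4 ↦ [4], 5 ↦ [3=5].
For each subset V ⊆ X/∼, compute π^{-1}(V) ⊆ X and check whether π^{-1}(V) ∈ τ. V is open in τ_Q iff π^{-1}(V) ∈ τ.
  V = {}: π^{-1}(V) = ∅ ∈ τ ✓.
  V = {[1=2]}: π^{-1}(V) = {1, 2} ∉ τ ✗.
  V = {[3=5]}: π^{-1}(V) = {3, 5} ∉ τ ✗.
  V = {[1=2], [3=5]}: π^{-1}(V) = {1, 2, 3, 5} ∉ τ ✗.
  V = {[4]}: π^{-1}(V) = {4} ∈ τ ✓.
  V = {[1=2], [4]}: π^{-1}(V) = {1, 2, 4} ∉ τ ✗.
  V = {[3=5], [4]}: π^{-1}(V) = {3, 4, 5} ∉ τ ✗.
  V = {[1=2], [3=5], [4]}: π^{-1}(V) = {1, 2, 3, 4, 5} ∈ τ ✓.
Open sets in the quotient: τ_Q = {{}, {[4]}, {[1=2], [3=5], [4]}} (3 elements).


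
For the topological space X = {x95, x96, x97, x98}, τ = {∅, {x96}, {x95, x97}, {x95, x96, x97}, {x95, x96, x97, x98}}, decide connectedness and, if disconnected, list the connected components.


(X, τ) is connected.

Find clopen sets (U ∈ τ with X ∖ U ∈ τ):
  U = ∅, X ∖ U = {x95, x96, x97, x98} — both open, so U is clopen.
  U = {x95, x96, x97, x98}, X ∖ U = ∅ — both open, so U is clopen.
Only trivial clopens (∅ and X) exist, so (X, τ) is connected.
Compute connected components by grouping points that agree on all clopens:
  component: {x95, x96, x97, x98}


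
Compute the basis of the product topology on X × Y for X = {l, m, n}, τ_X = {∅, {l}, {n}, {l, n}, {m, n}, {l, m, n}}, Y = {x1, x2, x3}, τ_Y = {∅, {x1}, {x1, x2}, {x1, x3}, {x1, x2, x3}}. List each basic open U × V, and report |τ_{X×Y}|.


Basis B = {∅ × ∅, {l} × {x1}, {n} × {x1}, {l} × {x1, x2}, {l} × {x1, x3}, {l, n} × {x1}, {m, n} × {x1}, {n} × {x1, x2}, {n} × {x1, x3}, {l} × {x1, x2, x3}, {l, m, n} × {x1}, {n} × {x1, x2, x3}, {l, n} × {x1, x2}, {l, n} × {x1, x3}, {m, n} × {x1, x2}, {m, n} × {x1, x3}, {l, n} × {x1, x2, x3}, {l, m, n} × {x1, x2}, {l, m, n} × {x1, x3}, {m, n} × {x1, x2, x3}, {l, m, n} × {x1, x2, x3}}; |τ_{X×Y}| = 70.

Enumerate products U × V with U ∈ τ_X, V ∈ τ_Y (deduplicated):
  ∅ × ∅ = {} (∅)
  {l} × {x1} = {(l,x1)}
  {n} × {x1} = {(n,x1)}
  {l} × {x1, x2} = {(l,x1), (l,x2)}
  {l} × {x1, x3} = {(l,x1), (l,x3)}
  {l, n} × {x1} = {(l,x1), (n,x1)}
  {m, n} × {x1} = {(m,x1), (n,x1)}
  {n} × {x1, x2} = {(n,x1), (n,x2)}
  {n} × {x1, x3} = {(n,x1), (n,x3)}
  {l} × {x1, x2, x3} = {(l,x1), (l,x2), (l,x3)}
  {l, m, n} × {x1} = {(l,x1), (m,x1), (n,x1)}
  {n} × {x1, x2, x3} = {(n,x1), (n,x2), (n,x3)}
  {l, n} × {x1, x2} = {(l,x1), (l,x2), (n,x1), (n,x2)}
  {l, n} × {x1, x3} = {(l,x1), (l,x3), (n,x1), (n,x3)}
  {m, n} × {x1, x2} = {(m,x1), (m,x2), (n,x1), (n,x2)}
  {m, n} × {x1, x3} = {(m,x1), (m,x3), (n,x1), (n,x3)}
  {l, n} × {x1, x2, x3} = {(l,x1), (l,x2), (l,x3), (n,x1), (n,x2), (n,x3)}
  {l, m, n} × {x1, x2} = {(l,x1), (l,x2), (m,x1), (m,x2), (n,x1), (n,x2)}
  {l, m, n} × {x1, x3} = {(l,x1), (l,x3), (m,x1), (m,x3), (n,x1), (n,x3)}
  {m, n} × {x1, x2, x3} = {(m,x1), (m,x2), (m,x3), (n,x1), (n,x2), (n,x3)}
  {l, m, n} × {x1, x2, x3} = {(l,x1), (l,x2), (l,x3), (m,x1), (m,x2), (m,x3), (n,x1), (n,x2), (n,x3)}
These 21 distinct sets form the basis B.
Close under arbitrary unions to get τ_{X×Y}; counting gives |τ_{X×Y}| = 70.


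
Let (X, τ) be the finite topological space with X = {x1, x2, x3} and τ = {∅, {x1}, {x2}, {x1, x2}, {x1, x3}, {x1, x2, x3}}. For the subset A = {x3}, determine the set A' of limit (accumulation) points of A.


A' = ∅

For each x ∈ X, list the open sets U ∈ τ with x ∈ U, then check whether U ∩ (A ∖ {x}) ≠ ∅ for every such U.
  x = x1: open {x1} ∋ x has {x1} ∩ (A ∖ {x1}) = ∅, so x is NOT a limit point.
  x = x2: open {x2} ∋ x has {x2} ∩ (A ∖ {x2}) = ∅, so x is NOT a limit point.
  x = x3: open {x1, x3} ∋ x has {x1, x3} ∩ (A ∖ {x3}) = ∅, so x is NOT a limit point.
Collecting: A' = ∅.


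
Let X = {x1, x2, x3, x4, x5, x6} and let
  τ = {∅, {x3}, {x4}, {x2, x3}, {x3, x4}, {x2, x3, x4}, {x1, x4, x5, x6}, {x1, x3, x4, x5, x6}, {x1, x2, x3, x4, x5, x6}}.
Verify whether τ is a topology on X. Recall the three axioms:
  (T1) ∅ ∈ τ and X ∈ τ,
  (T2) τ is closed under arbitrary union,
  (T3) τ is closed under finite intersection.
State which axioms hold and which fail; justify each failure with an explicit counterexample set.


τ IS a topology on X.

Axiom (T1): ∅ ∈ τ? Yes; X ∈ τ? Yes.
Axiom (T2/T3): check pairwise unions and intersections of members of τ.
All pairwise intersections and unions checked — each lies in τ. Therefore τ satisfies (T1), (T2), (T3): it IS a topology on X.


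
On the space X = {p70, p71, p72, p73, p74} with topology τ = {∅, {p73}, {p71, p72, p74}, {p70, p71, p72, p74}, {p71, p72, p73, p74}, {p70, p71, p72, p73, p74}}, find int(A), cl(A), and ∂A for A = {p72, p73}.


int(A) = {p73}, cl(A) = {p70, p71, p72, p73, p74}, ∂A = {p70, p71, p72, p74}.

Closed sets in (X, τ) are complements of opens:
  closed(X, τ) = {∅, {p70}, {p73}, {p70, p73}, {p70, p71, p72, p74}, {p70, p71, p72, p73, p74}}.
int(A) = ⋃ {U ∈ τ : U ⊆ A}. Opens contained in A: ∅, {p73}.
Taking the union of these: int(A) = {p73}.
cl(A) = ⋂ {C closed : A ⊆ C}. Closed sets containing A: {p70, p71, p72, p73, p74}.
Intersecting these: cl(A) = {p70, p71, p72, p73, p74}.
∂A = cl(A) ∖ int(A) = {p70, p71, p72, p73, p74} ∖ {p73} = {p70, p71, p72, p74}.


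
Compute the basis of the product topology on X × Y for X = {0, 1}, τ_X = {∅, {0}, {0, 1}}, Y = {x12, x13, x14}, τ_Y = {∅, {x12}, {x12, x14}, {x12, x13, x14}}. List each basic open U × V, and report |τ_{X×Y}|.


Basis B = {∅ × ∅, {0} × {x12}, {0} × {x12, x14}, {0, 1} × {x12}, {0} × {x12, x13, x14}, {0, 1} × {x12, x14}, {0, 1} × {x12, x13, x14}}; |τ_{X×Y}| = 10.

Enumerate products U × V with U ∈ τ_X, V ∈ τ_Y (deduplicated):
  ∅ × ∅ = {} (∅)
  {0} × {x12} = {(0,x12)}
  {0} × {x12, x14} = {(0,x12), (0,x14)}
  {0, 1} × {x12} = {(0,x12), (1,x12)}
  {0} × {x12, x13, x14} = {(0,x12), (0,x13), (0,x14)}
  {0, 1} × {x12, x14} = {(0,x12), (0,x14), (1,x12), (1,x14)}
  {0, 1} × {x12, x13, x14} = {(0,x12), (0,x13), (0,x14), (1,x12), (1,x13), (1,x14)}
These 7 distinct sets form the basis B.
Close under arbitrary unions to get τ_{X×Y}; counting gives |τ_{X×Y}| = 10.


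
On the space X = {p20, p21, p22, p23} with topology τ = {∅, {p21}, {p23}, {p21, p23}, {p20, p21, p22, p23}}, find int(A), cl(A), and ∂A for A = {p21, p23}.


int(A) = {p21, p23}, cl(A) = {p20, p21, p22, p23}, ∂A = {p20, p22}.

Closed sets in (X, τ) are complements of opens:
  closed(X, τ) = {∅, {p20, p22}, {p20, p21, p22}, {p20, p22, p23}, {p20, p21, p22, p23}}.
int(A) = ⋃ {U ∈ τ : U ⊆ A}. Opens contained in A: ∅, {p21}, {p23}, {p21, p23}.
Taking the union of these: int(A) = {p21, p23}.
cl(A) = ⋂ {C closed : A ⊆ C}. Closed sets containing A: {p20, p21, p22, p23}.
Intersecting these: cl(A) = {p20, p21, p22, p23}.
∂A = cl(A) ∖ int(A) = {p20, p21, p22, p23} ∖ {p21, p23} = {p20, p22}.


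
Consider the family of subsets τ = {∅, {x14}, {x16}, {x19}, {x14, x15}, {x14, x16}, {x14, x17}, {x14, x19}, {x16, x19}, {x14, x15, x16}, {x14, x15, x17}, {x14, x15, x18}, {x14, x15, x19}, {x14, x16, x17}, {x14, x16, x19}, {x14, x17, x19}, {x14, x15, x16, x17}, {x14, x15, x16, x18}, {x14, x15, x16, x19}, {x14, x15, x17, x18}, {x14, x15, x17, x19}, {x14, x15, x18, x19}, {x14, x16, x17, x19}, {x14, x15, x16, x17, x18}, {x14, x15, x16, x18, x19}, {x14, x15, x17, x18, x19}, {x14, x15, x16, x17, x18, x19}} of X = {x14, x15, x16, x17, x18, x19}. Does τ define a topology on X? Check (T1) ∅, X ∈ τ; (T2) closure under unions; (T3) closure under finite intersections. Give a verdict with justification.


τ is NOT a topology on X.

Axiom (T1): ∅ ∈ τ? Yes; X ∈ τ? Yes.
Axiom (T2/T3): check pairwise unions and intersections of members of τ.
Counterexample for (T2): {x16} ∪ {x14, x15, x17, x19} = {x14, x15, x16, x17, x19} ∉ τ. Therefore τ is NOT a topology.


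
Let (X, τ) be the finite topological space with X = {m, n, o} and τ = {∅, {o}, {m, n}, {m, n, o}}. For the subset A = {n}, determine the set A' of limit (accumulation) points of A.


A' = {m}

For each x ∈ X, list the open sets U ∈ τ with x ∈ U, then check whether U ∩ (A ∖ {x}) ≠ ∅ for every such U.
  x = m: opens ∋ x are {m, n}, {m, n, o}; each meets A ∖ {m}, so x IS a limit point.
  x = n: open {m, n} ∋ x has {m, n} ∩ (A ∖ {n}) = ∅, so x is NOT a limit point.
  x = o: open {o} ∋ x has {o} ∩ (A ∖ {o}) = ∅, so x is NOT a limit point.
Collecting: A' = {m}.


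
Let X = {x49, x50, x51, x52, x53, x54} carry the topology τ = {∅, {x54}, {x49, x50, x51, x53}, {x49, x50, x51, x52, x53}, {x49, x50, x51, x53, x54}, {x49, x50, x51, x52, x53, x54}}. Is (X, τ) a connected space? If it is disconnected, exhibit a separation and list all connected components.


(X, τ) is disconnected; components = [{x54}, {x49, x50, x51, x52, x53}].

Find clopen sets (U ∈ τ with X ∖ U ∈ τ):
  U = ∅, X ∖ U = {x49, x50, x51, x52, x53, x54} — both open, so U is clopen.
  U = {x54}, X ∖ U = {x49, x50, x51, x52, x53} — both open, so U is clopen.
  U = {x49, x50, x51, x52, x53}, X ∖ U = {x54} — both open, so U is clopen.
  U = {x49, x50, x51, x52, x53, x54}, X ∖ U = ∅ — both open, so U is clopen.
Nontrivial clopen(s) exist: e.g. {x49, x50, x51, x52, x53}. So (X, τ) is disconnected.
Compute connected components by grouping points that agree on all clopens:
  component: {x54}
  component: {x49, x50, x51, x52, x53}


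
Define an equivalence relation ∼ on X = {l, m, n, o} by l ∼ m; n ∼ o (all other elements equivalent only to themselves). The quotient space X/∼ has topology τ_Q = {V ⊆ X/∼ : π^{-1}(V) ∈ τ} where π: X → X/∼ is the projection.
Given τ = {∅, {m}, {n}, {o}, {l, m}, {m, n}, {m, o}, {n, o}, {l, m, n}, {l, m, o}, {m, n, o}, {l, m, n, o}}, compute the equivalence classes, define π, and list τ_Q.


X/∼ = {[l=m], [n=o]}; |τ_Q| = 4.

Equivalence classes: [l=m], [n=o].
Quotient map π: X → X/∼ sends l ↦ [l=m], m ↦ [l=m], n ↦ [n=o], o ↦ [n=o].
For each subset V ⊆ X/∼, compute π^{-1}(V) ⊆ X and check whether π^{-1}(V) ∈ τ. V is open in τ_Q iff π^{-1}(V) ∈ τ.
  V = {}: π^{-1}(V) = ∅ ∈ τ ✓.
  V = {[l=m]}: π^{-1}(V) = {l, m} ∈ τ ✓.
  V = {[n=o]}: π^{-1}(V) = {n, o} ∈ τ ✓.
  V = {[l=m], [n=o]}: π^{-1}(V) = {l, m, n, o} ∈ τ ✓.
Open sets in the quotient: τ_Q = {{}, {[l=m]}, {[n=o]}, {[l=m], [n=o]}} (4 elements).


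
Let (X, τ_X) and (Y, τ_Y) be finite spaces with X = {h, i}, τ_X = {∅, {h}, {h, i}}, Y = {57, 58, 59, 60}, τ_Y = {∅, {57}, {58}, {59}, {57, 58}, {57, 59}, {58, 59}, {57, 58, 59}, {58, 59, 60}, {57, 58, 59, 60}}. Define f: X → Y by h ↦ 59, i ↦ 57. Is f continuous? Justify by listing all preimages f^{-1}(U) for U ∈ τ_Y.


f is NOT continuous.

Compute f^{-1}(U) for each U ∈ τ_Y:
  U = ∅: f^{-1}(U) = ∅ ∈ τ_X ✓.
  U = {57}: f^{-1}(U) = {i} ∉ τ_X ✗.
  U = {58}: f^{-1}(U) = ∅ ∈ τ_X ✓.
  U = {59}: f^{-1}(U) = {h} ∈ τ_X ✓.
  U = {57, 58}: f^{-1}(U) = {i} ∉ τ_X ✗.
  U = {57, 59}: f^{-1}(U) = {h, i} ∈ τ_X ✓.
  U = {58, 59}: f^{-1}(U) = {h} ∈ τ_X ✓.
  U = {57, 58, 59}: f^{-1}(U) = {h, i} ∈ τ_X ✓.
  U = {58, 59, 60}: f^{-1}(U) = {h} ∈ τ_X ✓.
  U = {57, 58, 59, 60}: f^{-1}(U) = {h, i} ∈ τ_X ✓.
Found U = {57} with f^{-1}(U) = {i} not in τ_X. Therefore f is NOT continuous.


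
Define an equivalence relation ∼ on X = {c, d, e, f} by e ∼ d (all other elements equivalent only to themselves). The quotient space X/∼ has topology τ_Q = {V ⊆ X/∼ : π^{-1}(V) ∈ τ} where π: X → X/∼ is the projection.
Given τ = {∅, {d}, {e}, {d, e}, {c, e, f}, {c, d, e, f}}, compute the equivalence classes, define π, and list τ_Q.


X/∼ = {[c], [d=e], [f]}; |τ_Q| = 3.

Equivalence classes: [c], [d=e], [f].
Quotient map π: X → X/∼ sends c ↦ [c], d ↦ [d=e], e ↦ [d=e], f ↦ [f].
For each subset V ⊆ X/∼, compute π^{-1}(V) ⊆ X and check whether π^{-1}(V) ∈ τ. V is open in τ_Q iff π^{-1}(V) ∈ τ.
  V = {}: π^{-1}(V) = ∅ ∈ τ ✓.
  V = {[c]}: π^{-1}(V) = {c} ∉ τ ✗.
  V = {[d=e]}: π^{-1}(V) = {d, e} ∈ τ ✓.
  V = {[c], [d=e]}: π^{-1}(V) = {c, d, e} ∉ τ ✗.
  V = {[f]}: π^{-1}(V) = {f} ∉ τ ✗.
  V = {[c], [f]}: π^{-1}(V) = {c, f} ∉ τ ✗.
  V = {[d=e], [f]}: π^{-1}(V) = {d, e, f} ∉ τ ✗.
  V = {[c], [d=e], [f]}: π^{-1}(V) = {c, d, e, f} ∈ τ ✓.
Open sets in the quotient: τ_Q = {{}, {[d=e]}, {[c], [d=e], [f]}} (3 elements).
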